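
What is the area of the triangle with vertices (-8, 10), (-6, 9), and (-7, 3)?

Using the Shoelace formula for a triangle:
Area = (1/2)|x0(y1 - y2) + x1(y2 - y0) + x2(y0 - y1)|
Area = (1/2)|-8(9 - 3) + -6(3 - 10) + -7(10 - 9)|
Area = (1/2)|-48 + 42 + -7|
Area = (1/2)|-13|
Area = (1/2)(13)
Area = 13/2

13/2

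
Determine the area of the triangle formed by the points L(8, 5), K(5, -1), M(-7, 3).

Using the Shoelace formula for a triangle:
Area = (1/2)|x0(y1 - y2) + x1(y2 - y0) + x2(y0 - y1)|
Area = (1/2)|8(-1 - 3) + 5(3 - 5) + -7(5 - -1)|
Area = (1/2)|-32 + -10 + -42|
Area = (1/2)|-84|
Area = (1/2)(84)
Area = 42

42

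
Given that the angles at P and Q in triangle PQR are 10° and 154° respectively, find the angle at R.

The interior angles sum to 180°: angle R = 180 - 10 - 154 = 16°.
The triangle is obtuse (angles 10°, 154°, 16°).

16 degrees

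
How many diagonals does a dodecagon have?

Each of the 12 vertices connects to 9 non-adjacent vertices via diagonals.
Total connections = 12 × 9 = 108, but each diagonal is counted twice.
Number of diagonals = 108 / 2 = 54.

54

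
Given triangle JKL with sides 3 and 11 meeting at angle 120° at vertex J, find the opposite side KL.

When two sides and the included angle are known, the law of cosines gives the third side.
c^2 = a^2 + b^2 - 2ab cos(C) generalizes the Pythagorean theorem to non-right triangles.
Here: KL^2 = 9 + 121 - 66*(-1/2) = 163
KL = sqrt(163)

sqrt(163)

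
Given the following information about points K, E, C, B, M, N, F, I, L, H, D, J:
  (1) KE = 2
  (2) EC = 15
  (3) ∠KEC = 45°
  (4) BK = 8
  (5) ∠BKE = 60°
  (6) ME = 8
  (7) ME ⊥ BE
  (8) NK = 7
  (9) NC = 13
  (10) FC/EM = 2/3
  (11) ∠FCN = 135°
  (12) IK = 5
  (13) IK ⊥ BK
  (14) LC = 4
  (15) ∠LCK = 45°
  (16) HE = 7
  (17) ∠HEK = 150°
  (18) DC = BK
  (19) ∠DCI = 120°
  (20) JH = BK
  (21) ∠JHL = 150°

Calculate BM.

Step 1: By the law of cosines on triangle BKE: BE² = 8² + 2² − 2·8·2·cos(60°) = 52, so BE = 2·√13.
Step 2: By the law of cosines on triangle BEM: BM² = (2·√13)² + 8² − 2·2·√13·8·cos(90°) = 116, so BM = 2·√29.

Therefore, the length of BM = 2·√29.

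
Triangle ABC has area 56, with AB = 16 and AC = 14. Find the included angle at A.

From the SAS area formula Area = (1/2)ab sin(C), rearranging gives sin(C) = 2*Area/(ab).
sin(C) = 2 * 56 / (224) = 1/2.
Therefore C = arcsin(1/2) = 30°.
Since sin(180° - C) = sin(C), the obtuse angle 150° gives the same area, so C = 30° or C = 150°.

30° or 150°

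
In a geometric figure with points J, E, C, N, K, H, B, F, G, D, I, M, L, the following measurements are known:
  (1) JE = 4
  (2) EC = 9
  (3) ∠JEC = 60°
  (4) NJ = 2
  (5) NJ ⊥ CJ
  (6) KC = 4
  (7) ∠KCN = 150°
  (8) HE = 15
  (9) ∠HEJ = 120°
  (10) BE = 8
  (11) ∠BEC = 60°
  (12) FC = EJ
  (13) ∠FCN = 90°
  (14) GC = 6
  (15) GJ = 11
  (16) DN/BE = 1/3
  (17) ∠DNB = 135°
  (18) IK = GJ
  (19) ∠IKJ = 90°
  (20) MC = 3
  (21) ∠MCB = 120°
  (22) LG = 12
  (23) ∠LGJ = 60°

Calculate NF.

From the given relations: FC = EJ = 4.
Step 1: By the law of cosines on triangle JEC: JC² = 4² + 9² − 2·4·9·cos(60°) = 61, so JC = √61.
Step 2: By the law of cosines on triangle CJN: CN² = √61² + 2² − 2·√61·2·cos(90°) = 65, so CN = √65.
Step 3: By the law of cosines on triangle NCF: NF² = √65² + 4² − 2·√65·4·cos(90°) = 81, so NF = 9.

Therefore, the length of NF = 9.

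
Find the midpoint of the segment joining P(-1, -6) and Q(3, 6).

The midpoint is the point halfway along the segment.
Move half the horizontal distance: -1 + (3 - -1)/2 = -1 + 4/2 = 1
Move half the vertical distance: -6 + (6 - -6)/2 = -6 + 12/2 = 0
Midpoint = (1, 0)

(1, 0)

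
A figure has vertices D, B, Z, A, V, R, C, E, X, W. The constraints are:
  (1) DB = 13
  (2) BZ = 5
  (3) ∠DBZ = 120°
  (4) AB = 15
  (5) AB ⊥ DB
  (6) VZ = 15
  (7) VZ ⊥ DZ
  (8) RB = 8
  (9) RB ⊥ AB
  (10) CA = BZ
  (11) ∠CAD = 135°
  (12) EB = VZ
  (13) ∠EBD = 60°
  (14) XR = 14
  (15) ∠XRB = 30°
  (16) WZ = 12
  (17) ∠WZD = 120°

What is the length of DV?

Step 1: By the law of cosines on triangle ZBD: ZD² = 5² + 13² − 2·5·13·cos(120°) = 259, so ZD ≈ 16.09.
Step 2: By the law of cosines on triangle DZV: DV² = 16.09² + 15² − 2·16.09·15·cos(90°) = 484, so DV = 22.

Therefore, the length of DV = 22.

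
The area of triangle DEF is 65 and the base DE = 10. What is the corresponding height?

Rearranging the area formula Area = (1/2) * base * height:
height = 2 * Area / base = 2 * 65 / 10 = 13.

13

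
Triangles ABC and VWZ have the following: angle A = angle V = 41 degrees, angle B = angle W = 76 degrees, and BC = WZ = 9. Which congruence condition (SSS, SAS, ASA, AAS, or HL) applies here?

The given information matches AAS: Two pairs of corresponding angles and a non-included side are equal (Angle-Angle-Side).

AAS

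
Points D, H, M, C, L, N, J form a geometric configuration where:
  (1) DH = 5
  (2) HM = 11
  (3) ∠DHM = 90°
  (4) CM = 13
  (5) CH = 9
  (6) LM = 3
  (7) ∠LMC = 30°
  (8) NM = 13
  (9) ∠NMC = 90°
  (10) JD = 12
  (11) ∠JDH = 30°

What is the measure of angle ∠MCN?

Step 1: By the law of cosines on triangle CMN: CN² = 13² + 13² − 2·13·13·cos(90°) = 338, so CN = 13·√2.
Step 2: By the inverse law of cosines on triangle MCN: cos(∠MCN) = (13² + (13·√2)² − 13²) / (2·13·13·√2) = 338/478 = 0.7071, so ∠MCN = 45°.

Therefore, the measure of angle ∠MCN = 45°.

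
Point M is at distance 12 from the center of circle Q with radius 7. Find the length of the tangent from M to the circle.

tangent = √(d² - r²) = √(12² - 7²) = √(144 - 49) = √95 = sqrt(95)

sqrt(95)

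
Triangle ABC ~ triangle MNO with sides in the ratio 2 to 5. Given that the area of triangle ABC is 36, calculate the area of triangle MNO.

For similar figures, the area ratio equals the square of the side ratio.
Side ratio (ABC to MNO) = 2:5, so area ratio = 2^2:5^2 = 4:25.
If the area of ABC is 36, then the area of MNO = 36 * (25/4) = 225.

225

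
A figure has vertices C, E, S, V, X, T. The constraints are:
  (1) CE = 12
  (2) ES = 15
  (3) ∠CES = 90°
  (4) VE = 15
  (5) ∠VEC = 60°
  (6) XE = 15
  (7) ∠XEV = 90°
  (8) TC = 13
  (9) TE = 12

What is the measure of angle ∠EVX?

Step 1: By the law of cosines on triangle VEX: VX² = 15² + 15² − 2·15·15·cos(90°) = 450, so VX = 15·√2.
Step 2: By the inverse law of cosines on triangle EVX: cos(∠EVX) = (15² + (15·√2)² − 15²) / (2·15·15·√2) = 450/636.4 = 0.7071, so ∠EVX = 45°.

Therefore, the measure of angle ∠EVX = 45°.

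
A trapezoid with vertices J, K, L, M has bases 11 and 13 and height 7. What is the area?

A trapezoid's area equals the midsegment times the height.
The midsegment is (11 + 13) / 2 = 12.
Area = 12 * 7 = 84.

84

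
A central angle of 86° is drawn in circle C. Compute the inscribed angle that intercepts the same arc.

Inscribed angle = 86° / 2 = 43° (inscribed angle theorem).

43°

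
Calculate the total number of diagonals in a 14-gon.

Each of the 14 vertices connects to 11 non-adjacent vertices via diagonals.
Total connections = 14 × 11 = 154, but each diagonal is counted twice.
Number of diagonals = 154 / 2 = 77.

77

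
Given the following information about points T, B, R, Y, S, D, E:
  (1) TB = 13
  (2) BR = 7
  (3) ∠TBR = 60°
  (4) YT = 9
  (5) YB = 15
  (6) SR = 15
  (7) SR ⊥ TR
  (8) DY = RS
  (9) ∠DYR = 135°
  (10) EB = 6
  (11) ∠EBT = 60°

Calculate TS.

Step 1: By the law of cosines on triangle RBT: RT² = 7² + 13² − 2·7·13·cos(60°) = 127, so RT = √127.
Step 2: By the law of cosines on triangle TRS: TS² = √127² + 15² − 2·√127·15·cos(90°) = 352, so TS = 4·√22.

Therefore, the length of TS = 4·√22.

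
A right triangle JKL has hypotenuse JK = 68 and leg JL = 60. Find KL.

KL = sqrt(68^2 - 60^2) = sqrt(1024) = 32

32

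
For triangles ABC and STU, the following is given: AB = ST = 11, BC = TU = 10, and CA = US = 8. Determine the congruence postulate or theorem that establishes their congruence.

Consider the given information: AB = ST = 11, BC = TU = 10, and CA = US = 8
This is not SAS or ASA: SAS requires two sides and the included angle between them. ASA requires two angles and the side between them.
The correct criterion is SSS. All three pairs of corresponding sides are equal (Side-Side-Side).

SSS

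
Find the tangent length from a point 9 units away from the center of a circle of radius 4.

The tangent, radius, and line from the external point to the center form a right triangle.
The right angle is where the tangent meets the radius.
By the Pythagorean theorem: tangent² + 4² = 9²
tangent² = 81 - 16 = 65
tangent = sqrt(65)

sqrt(65)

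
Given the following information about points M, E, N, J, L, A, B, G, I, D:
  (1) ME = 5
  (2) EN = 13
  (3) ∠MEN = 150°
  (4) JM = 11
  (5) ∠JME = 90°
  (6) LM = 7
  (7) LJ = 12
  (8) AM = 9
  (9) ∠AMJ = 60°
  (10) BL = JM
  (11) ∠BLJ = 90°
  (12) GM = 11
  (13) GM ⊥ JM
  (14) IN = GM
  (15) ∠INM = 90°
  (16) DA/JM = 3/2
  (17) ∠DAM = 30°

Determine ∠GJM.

Step 1: By the law of cosines on triangle JMG: JG² = 11² + 11² − 2·11·11·cos(90°) = 242, so JG = 11·√2.
Step 2: By the inverse law of cosines on triangle GJM: cos(∠GJM) = ((11·√2)² + 11² − 11²) / (2·11·√2·11) = 242/342.24 = 0.7071, so ∠GJM = 45°.

Therefore, the measure of angle ∠GJM = 45°.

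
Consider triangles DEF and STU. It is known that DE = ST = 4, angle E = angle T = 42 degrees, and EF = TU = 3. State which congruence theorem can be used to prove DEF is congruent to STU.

Consider the given information: DE = ST = 4, angle E = angle T = 42 degrees, and EF = TU = 3
This is not ASA or AAS: ASA requires two angles and the side between them. AAS requires two angles and a non-included side.
The correct criterion is SAS. Two pairs of corresponding sides and the included angle are equal (Side-Angle-Side).

SAS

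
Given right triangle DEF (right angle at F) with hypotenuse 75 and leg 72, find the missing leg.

EF = sqrt(75^2 - 72^2) = sqrt(441) = 21

21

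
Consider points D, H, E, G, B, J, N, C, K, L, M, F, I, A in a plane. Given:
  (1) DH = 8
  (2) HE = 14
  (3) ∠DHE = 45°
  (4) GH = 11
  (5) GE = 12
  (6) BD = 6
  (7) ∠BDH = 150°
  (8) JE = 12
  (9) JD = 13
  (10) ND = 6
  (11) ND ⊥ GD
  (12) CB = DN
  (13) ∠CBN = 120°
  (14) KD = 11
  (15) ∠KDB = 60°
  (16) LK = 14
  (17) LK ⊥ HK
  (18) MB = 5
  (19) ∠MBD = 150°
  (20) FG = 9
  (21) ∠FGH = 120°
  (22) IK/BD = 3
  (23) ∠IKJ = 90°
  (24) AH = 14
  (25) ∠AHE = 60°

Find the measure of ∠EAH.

Step 1: By the law of cosines on triangle AHE: AE² = 14² + 14² − 2·14·14·cos(60°) = 196, so AE = 14.
Step 2: By the inverse law of cosines on triangle EAH: cos(∠EAH) = (14² + 14² − 14²) / (2·14·14) = 196/392 = 0.5, so ∠EAH = 60°.

Therefore, the measure of angle ∠EAH = 60°.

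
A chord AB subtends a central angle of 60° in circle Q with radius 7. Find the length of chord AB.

Chord length = 2r sin(θ/2)
= 2 × 7 × sin(60°/2)
= 2 × 7 × sin(30°)
= 7

7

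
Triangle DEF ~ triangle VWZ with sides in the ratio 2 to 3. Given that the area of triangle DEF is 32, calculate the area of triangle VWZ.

Area ratio = (2/3)^2 = 4/9. Area of VWZ = 32 * 9/4 = 72.

72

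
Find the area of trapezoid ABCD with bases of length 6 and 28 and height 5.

A trapezoid's area equals the midsegment times the height.
The midsegment is (6 + 28) / 2 = 17.
Area = 17 * 5 = 85.

85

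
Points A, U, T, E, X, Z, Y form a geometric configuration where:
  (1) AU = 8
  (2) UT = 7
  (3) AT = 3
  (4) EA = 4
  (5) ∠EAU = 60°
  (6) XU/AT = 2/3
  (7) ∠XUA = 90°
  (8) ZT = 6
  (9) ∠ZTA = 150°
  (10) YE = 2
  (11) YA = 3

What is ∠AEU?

Step 1: By the law of cosines on triangle EAU: EU² = 4² + 8² − 2·4·8·cos(60°) = 48, so EU = 4·√3.
Step 2: By the inverse law of cosines on triangle AEU: cos(∠AEU) = (4² + (4·√3)² − 8²) / (2·4·4·√3) = 0/55.43 = 0, so ∠AEU = 90°.

Therefore, the measure of angle ∠AEU = 90°.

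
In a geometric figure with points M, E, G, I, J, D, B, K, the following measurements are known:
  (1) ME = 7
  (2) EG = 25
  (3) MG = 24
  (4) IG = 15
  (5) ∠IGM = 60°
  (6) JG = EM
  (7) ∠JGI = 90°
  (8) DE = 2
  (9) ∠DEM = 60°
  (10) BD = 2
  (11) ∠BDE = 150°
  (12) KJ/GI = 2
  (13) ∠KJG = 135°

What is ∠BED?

Step 1: By the law of cosines on triangle EDB: EB² = 2² + 2² − 2·2·2·cos(150°) = 14.93, so EB ≈ 3.86.
Step 2: By the inverse law of cosines on triangle BED: cos(∠BED) = (3.86² + 2² − 2²) / (2·3.86·2) = 14.93/15.45 = 0.9659, so ∠BED = 15°.

Therefore, the measure of angle ∠BED = 15°.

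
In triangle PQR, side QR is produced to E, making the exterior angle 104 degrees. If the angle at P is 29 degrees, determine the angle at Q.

By the exterior angle theorem: exterior angle = sum of remote interior angles.
104 = 29 + angle Q
angle Q = 104 - 29 = 75 degrees

75 degrees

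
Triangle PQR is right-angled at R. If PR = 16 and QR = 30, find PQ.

PQ = sqrt(16^2 + 30^2) = sqrt(1156) = 34

34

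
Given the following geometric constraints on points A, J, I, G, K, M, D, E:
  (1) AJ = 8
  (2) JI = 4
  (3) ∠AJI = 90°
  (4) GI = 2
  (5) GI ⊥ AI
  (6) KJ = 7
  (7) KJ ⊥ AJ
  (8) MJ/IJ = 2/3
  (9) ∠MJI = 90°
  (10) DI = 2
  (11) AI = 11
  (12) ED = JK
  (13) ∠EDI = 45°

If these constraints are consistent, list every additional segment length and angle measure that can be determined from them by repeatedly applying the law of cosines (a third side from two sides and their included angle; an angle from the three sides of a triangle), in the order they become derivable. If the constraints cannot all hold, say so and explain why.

These constraints are not satisfiable: (1), (2) and (3) already determine AI: by the law of cosines AI² = 8² + 4² − 2·8·4·cos(90°) = 80, so AI = 4·√5, which contradicts (11) AI = 11. No planar figure meets all of them, so nothing further can be derived.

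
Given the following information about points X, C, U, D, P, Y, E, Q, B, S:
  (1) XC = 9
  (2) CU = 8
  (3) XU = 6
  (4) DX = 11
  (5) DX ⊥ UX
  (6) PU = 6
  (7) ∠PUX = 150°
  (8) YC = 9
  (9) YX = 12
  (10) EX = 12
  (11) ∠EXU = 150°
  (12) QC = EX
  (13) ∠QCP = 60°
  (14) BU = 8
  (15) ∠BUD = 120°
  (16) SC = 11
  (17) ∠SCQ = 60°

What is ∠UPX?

Step 1: By the law of cosines on triangle PUX: PX² = 6² + 6² − 2·6·6·cos(150°) = 134.35, so PX ≈ 11.59.
Step 2: By the inverse law of cosines on triangle UPX: cos(∠UPX) = (6² + 11.59² − 6²) / (2·6·11.59) = 134.35/139.09 = 0.9659, so ∠UPX = 15°.

Therefore, the measure of angle ∠UPX = 15°.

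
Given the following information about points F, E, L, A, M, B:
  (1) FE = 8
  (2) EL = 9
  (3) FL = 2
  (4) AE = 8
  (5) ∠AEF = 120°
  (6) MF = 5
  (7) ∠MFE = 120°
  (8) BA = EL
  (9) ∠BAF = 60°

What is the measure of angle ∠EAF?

Step 1: By the law of cosines on triangle AEF: AF² = 8² + 8² − 2·8·8·cos(120°) = 192, so AF = 8·√3.
Step 2: By the inverse law of cosines on triangle EAF: cos(∠EAF) = (8² + (8·√3)² − 8²) / (2·8·8·√3) = 192/221.7 = 0.866, so ∠EAF = 30°.

Therefore, the measure of angle ∠EAF = 30°.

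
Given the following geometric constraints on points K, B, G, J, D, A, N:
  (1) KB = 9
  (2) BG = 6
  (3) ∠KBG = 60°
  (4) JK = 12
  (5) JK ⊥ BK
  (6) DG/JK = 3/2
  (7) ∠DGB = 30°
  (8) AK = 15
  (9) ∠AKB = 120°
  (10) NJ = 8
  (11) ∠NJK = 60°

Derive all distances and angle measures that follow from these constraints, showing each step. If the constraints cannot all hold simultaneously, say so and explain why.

The constraints are consistent.

From the given relations:
  DG = 3/2·JK = 3/2·12 = 18

Step 1: From KB = 9, BG = 6, and ∠KBG = 60°, by the law of cosines:
  KG² = KB² + BG² - 2·KB·BG·cos(60°) = 81 + 36 - 54 = 63
  KG = 3·√7

Step 2: From KJ = 12, JN = 8, and ∠KJN = 60°, by the law of cosines:
  KN² = KJ² + JN² - 2·KJ·JN·cos(60°) = 144 + 64 - 96 = 112
  KN = 4·√7

Step 3: From BK = 9, KJ = 12, and ∠BKJ = 90°, by the law of cosines:
  BJ² = BK² + KJ² - 2·BK·KJ·cos(90°) = 81 + 144 - 0 = 225
  BJ = 15

Step 4: From BG = 6, GD = 18, and ∠BGD = 30°, by the law of cosines:
  BD² = BG² + GD² - 2·BG·GD·cos(30°) = 36 + 324 - 187.1 = 172.9
  BD ≈ 13.15

Step 5: From BK = 9, KA = 15, and ∠BKA = 120°, by the law of cosines:
  BA² = BK² + KA² - 2·BK·KA·cos(120°) = 81 + 225 + 135 = 441
  BA = 21

Step 6: From KB = 9, KG = 3·√7, BG = 6, by the inverse law of cosines:
  cos(∠BKG) = (KB² + KG² - BG²) / (2·KB·KG)
  ∠BKG = 40.89°

Step 7: From KJ = 12, KN = 4·√7, JN = 8, by the inverse law of cosines:
  cos(∠JKN) = (KJ² + KN² - JN²) / (2·KJ·KN)
  ∠JKN = 40.89°

Step 8: From BA = 21, BK = 9, AK = 15, by the inverse law of cosines:
  cos(∠ABK) = (BA² + BK² - AK²) / (2·BA·BK)
  ∠ABK = 38.21°

Step 9: From BD = 13.15, BG = 6, DG = 18, by the inverse law of cosines:
  cos(∠DBG) = (BD² + BG² - DG²) / (2·BD·BG)
  ∠DBG = 136.81°

Step 10: From BJ = 15, BK = 9, JK = 12, by the inverse law of cosines:
  cos(∠JBK) = (BJ² + BK² - JK²) / (2·BJ·BK)
  ∠JBK = 53.13°

Step 11: From GB = 6, GK = 3·√7, BK = 9, by the inverse law of cosines:
  cos(∠BGK) = (GB² + GK² - BK²) / (2·GB·GK)
  ∠BGK = 79.11°

Step 12: From JB = 15, JK = 12, BK = 9, by the inverse law of cosines:
  cos(∠BJK) = (JB² + JK² - BK²) / (2·JB·JK)
  ∠BJK = 36.87°

Step 13: From DB = 13.15, DG = 18, BG = 6, by the inverse law of cosines:
  cos(∠BDG) = (DB² + DG² - BG²) / (2·DB·DG)
  ∠BDG = 13.19°

Step 14: From AB = 21, AK = 15, BK = 9, by the inverse law of cosines:
  cos(∠BAK) = (AB² + AK² - BK²) / (2·AB·AK)
  ∠BAK = 21.79°

Step 15: From NJ = 8, NK = 4·√7, JK = 12, by the inverse law of cosines:
  cos(∠JNK) = (NJ² + NK² - JK²) / (2·NJ·NK)
  ∠JNK = 79.11°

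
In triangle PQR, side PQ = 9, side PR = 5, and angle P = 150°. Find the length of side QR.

By the law of cosines: QR^2 = PQ^2 + PR^2 - 2*PQ*PR*cos(P)
QR^2 = 9^2 + 5^2 - 2*9*5*cos(150°)
QR^2 = 81 + 25 - 90*(-sqrt(3)/2)
QR^2 = 45*sqrt(3) + 106
QR = sqrt(45*sqrt(3) + 106)

sqrt(45*sqrt(3) + 106)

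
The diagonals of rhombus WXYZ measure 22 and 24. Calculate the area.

The diagonals of a rhombus divide it into four right triangles.
Each triangle has legs 22/ 2 = 11 and 24/2 = 12, so each has area (1/2)*11*12 = 66.
Four such triangles give total area = (d1 * d2) / 2 = 264.

264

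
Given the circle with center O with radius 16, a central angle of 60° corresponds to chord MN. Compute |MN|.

Drop a perpendicular from the center to the chord, bisecting both the chord and the central angle.
Each half-chord = r sin(θ/2) = 16 sin(30°).
The full chord = 2 × 16 × sin(30°) = 16.

16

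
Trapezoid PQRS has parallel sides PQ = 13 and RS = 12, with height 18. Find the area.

Area = (13 + 12) * 18 / 2 = 450 / 2 = 225

225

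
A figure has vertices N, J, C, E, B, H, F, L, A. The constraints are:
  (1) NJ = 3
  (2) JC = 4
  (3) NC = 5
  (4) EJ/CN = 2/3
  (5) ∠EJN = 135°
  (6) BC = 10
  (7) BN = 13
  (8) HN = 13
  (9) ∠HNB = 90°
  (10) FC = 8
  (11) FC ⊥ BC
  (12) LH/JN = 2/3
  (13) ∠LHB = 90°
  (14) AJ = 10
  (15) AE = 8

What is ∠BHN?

Step 1: By the law of cosines on triangle HNB: HB² = 13² + 13² − 2·13·13·cos(90°) = 338, so HB = 13·√2.
Step 2: By the inverse law of cosines on triangle BHN: cos(∠BHN) = ((13·√2)² + 13² − 13²) / (2·13·√2·13) = 338/478 = 0.7071, so ∠BHN = 45°.

Therefore, the measure of angle ∠BHN = 45°.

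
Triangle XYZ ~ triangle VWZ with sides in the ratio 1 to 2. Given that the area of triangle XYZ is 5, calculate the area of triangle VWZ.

Area ratio = (1/2)^2 = 1/4. Area of VWZ = 5 * 4/1 = 20.

20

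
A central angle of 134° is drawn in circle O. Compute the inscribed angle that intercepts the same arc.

By the inscribed angle theorem, the inscribed angle is half the central angle.
Inscribed angle = 134° / 2 = 67°

67°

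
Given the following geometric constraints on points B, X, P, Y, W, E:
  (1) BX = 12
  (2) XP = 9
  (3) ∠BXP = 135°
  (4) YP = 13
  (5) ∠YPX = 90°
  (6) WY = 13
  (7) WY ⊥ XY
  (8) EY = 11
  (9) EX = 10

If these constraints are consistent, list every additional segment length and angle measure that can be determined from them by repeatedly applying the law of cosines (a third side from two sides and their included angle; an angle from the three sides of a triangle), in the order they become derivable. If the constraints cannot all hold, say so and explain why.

The constraints are consistent. Derivable facts, in order:
After 1 step:
- BP ≈ 19.44
- XY = 5·√10
After 2 steps:
- XW ≈ 20.47
- ∠BPX = 25.89°
- ∠EXY = 43.6°
- ∠EYX = 38.82°
- ∠PBX = 19.11°
- ∠PXY = 55.3°
- ∠PYX = 34.7°
- ∠XEY = 97.57°
After 3 steps:
- ∠WXY = 39.43°
- ∠XWY = 50.57°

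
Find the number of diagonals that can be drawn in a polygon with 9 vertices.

Each of the 9 vertices connects to 6 non-adjacent vertices via diagonals.
Total connections = 9 × 6 = 54, but each diagonal is counted twice.
Number of diagonals = 54 / 2 = 27.

27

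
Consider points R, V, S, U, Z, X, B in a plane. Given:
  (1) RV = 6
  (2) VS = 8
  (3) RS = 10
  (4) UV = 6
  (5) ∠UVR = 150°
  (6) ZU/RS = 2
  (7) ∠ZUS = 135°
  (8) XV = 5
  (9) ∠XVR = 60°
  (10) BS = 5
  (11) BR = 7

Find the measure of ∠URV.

Step 1: By the law of cosines on triangle RVU: RU² = 6² + 6² − 2·6·6·cos(150°) = 134.35, so RU ≈ 11.59.
Step 2: By the inverse law of cosines on triangle URV: cos(∠URV) = (11.59² + 6² − 6²) / (2·11.59·6) = 134.35/139.09 = 0.9659, so ∠URV = 15°.

Therefore, the measure of angle ∠URV = 15°.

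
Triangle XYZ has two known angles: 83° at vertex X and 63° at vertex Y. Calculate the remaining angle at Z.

By the triangle angle sum property, the three interior angles of any triangle add up to 180°.
We know angle X = 83° and angle Y = 63°, so their sum is 146°.
Therefore angle Z = 180° - 146° = 34°.

34 degrees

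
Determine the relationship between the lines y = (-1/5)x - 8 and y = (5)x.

Slope of line 1: m1 = -1/5
Slope of line 2: m2 = 5
Two lines are perpendicular when the product of their slopes is -1 (negative reciprocals).
m1 * m2 = (-1/5) * (5) = -1, confirming perpendicularity.

Perpendicular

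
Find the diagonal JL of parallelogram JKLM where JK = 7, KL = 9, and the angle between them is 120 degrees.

Law of cosines: d^2 = 7^2 + 9^2 - 2(7)(9)cos(120°) = 193, so d = sqrt(193).

sqrt(193)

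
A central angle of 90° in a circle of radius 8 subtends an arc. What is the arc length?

Arc length = 2πr × θ/360
= 2π × 8 × 1/4
= 4*pi

4*pi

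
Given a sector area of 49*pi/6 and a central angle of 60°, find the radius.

r² = 360 × 49*pi/6 / (π × 60) = 49, so r = 7.

7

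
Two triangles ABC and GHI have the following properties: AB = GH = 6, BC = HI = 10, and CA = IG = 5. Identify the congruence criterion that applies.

The given information matches SSS: All three pairs of corresponding sides are equal (Side-Side-Side).

SSS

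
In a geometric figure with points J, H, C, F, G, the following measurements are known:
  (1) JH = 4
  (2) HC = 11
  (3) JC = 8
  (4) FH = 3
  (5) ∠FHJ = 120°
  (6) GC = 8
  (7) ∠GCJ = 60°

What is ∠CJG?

Step 1: By the law of cosines on triangle JCG: JG² = 8² + 8² − 2·8·8·cos(60°) = 64, so JG = 8.
Step 2: By the inverse law of cosines on triangle CJG: cos(∠CJG) = (8² + 8² − 8²) / (2·8·8) = 64/128 = 0.5, so ∠CJG = 60°.

Therefore, the measure of angle ∠CJG = 60°.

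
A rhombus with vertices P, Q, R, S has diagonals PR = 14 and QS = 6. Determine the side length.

The diagonals of a rhombus bisect each other at right angles.
Half-diagonals: 14/2 = 7 and 6/2 = 3
side = sqrt(7^2 + 3^2)
side = sqrt(49 + 9)
side = sqrt(58)

sqrt(58)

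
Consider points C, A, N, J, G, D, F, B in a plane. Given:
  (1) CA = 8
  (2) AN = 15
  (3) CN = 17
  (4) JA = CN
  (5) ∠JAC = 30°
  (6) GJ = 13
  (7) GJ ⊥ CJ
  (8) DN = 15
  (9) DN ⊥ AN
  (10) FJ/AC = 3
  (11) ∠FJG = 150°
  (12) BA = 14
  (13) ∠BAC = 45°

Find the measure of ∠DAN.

Step 1: By the law of cosines on triangle AND: AD² = 15² + 15² − 2·15·15·cos(90°) = 450, so AD = 15·√2.
Step 2: By the inverse law of cosines on triangle DAN: cos(∠DAN) = ((15·√2)² + 15² − 15²) / (2·15·√2·15) = 450/636.4 = 0.7071, so ∠DAN = 45°.

Therefore, the measure of angle ∠DAN = 45°.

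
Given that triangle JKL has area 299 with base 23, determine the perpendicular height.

height = 2 * 299 / 23 = 26

26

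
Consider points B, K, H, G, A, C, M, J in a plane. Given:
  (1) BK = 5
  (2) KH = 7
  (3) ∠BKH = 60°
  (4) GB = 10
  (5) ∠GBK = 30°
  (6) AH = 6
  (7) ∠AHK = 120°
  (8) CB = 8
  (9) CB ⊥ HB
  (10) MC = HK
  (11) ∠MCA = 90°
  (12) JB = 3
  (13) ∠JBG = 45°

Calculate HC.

Step 1: By the law of cosines on triangle BKH: BH² = 5² + 7² − 2·5·7·cos(60°) = 39, so BH = √39.
Step 2: By the law of cosines on triangle HBC: HC² = √39² + 8² − 2·√39·8·cos(90°) = 103, so HC = √103.

Therefore, the length of HC = √103.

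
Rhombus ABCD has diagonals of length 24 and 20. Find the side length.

In a rhombus, the diagonals bisect each other perpendicularly, creating four congruent right triangles.
Each triangle has legs 12 (half of 24) and 10 (half of 20).
The hypotenuse of each right triangle is a side of the rhombus:
side = sqrt(12^2 + 10^2) = sqrt(244) = 2*sqrt(61)

2*sqrt(61)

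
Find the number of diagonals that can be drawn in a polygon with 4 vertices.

The number of diagonals in an n-gon is n(n - 3)/2.
For n = 4: 4(4 - 3)/2 = 4 × 1 / 2 = 2.

2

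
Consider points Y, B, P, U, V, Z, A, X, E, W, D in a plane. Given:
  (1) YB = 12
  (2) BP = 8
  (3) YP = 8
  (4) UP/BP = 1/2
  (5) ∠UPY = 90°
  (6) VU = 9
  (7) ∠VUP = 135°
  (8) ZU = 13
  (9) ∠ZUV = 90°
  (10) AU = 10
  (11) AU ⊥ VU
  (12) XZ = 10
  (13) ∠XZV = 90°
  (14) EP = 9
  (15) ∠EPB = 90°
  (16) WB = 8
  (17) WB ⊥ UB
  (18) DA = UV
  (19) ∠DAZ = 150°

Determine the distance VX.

Step 1: By the law of cosines on triangle ZUV: ZV² = 13² + 9² − 2·13·9·cos(90°) = 250, so ZV = 5·√10.
Step 2: By the law of cosines on triangle VZX: VX² = (5·√10)² + 10² − 2·5·√10·10·cos(90°) = 350, so VX = 5·√14.

Therefore, the length of VX = 5·√14.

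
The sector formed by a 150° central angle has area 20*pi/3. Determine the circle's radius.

r² = 360 × 20*pi/3 / (π × 150) = 16, so r = 4.

4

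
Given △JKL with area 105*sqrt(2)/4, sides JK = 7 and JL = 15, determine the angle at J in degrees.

Area = (1/2) * a * b * sin(C)
sin(C) = 2 * Area / (a * b)
sin(C) = 2 * 105*sqrt(2)/4 / (7 * 15)
sin(C) = sqrt(2)/2
C = arcsin(sqrt(2)/2) = 45°
Since sin(180° - C) = sin(C), the obtuse angle 135° gives the same area, so C = 45° or C = 135°.

45° or 135°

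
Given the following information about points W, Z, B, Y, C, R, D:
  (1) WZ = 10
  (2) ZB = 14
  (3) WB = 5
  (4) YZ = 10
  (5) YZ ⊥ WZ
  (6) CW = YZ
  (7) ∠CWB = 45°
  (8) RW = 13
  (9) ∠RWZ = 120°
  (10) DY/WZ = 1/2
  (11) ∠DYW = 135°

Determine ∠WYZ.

Step 1: By the law of cosines on triangle YZW: YW² = 10² + 10² − 2·10·10·cos(90°) = 200, so YW = 10·√2.
Step 2: By the inverse law of cosines on triangle WYZ: cos(∠WYZ) = ((10·√2)² + 10² − 10²) / (2·10·√2·10) = 200/282.84 = 0.7071, so ∠WYZ = 45°.

Therefore, the measure of angle ∠WYZ = 45°.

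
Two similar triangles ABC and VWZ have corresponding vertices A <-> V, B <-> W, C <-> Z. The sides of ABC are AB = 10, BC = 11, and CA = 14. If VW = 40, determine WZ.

Similar triangles have proportional sides. Setting up the proportion:
VW / AB = WZ / BC
40 / 10 = WZ / 11
WZ = 11 * 40 / 10 = 44.

44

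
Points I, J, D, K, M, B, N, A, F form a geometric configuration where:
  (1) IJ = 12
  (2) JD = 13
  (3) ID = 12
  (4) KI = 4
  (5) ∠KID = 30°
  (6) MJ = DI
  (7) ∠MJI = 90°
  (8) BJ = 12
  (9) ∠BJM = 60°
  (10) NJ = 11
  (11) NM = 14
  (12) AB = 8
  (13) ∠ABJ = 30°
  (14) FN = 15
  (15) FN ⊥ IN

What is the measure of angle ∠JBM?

From the given relations: MJ = DI = 12.
Step 1: By the law of cosines on triangle BJM: BM² = 12² + 12² − 2·12·12·cos(60°) = 144, so BM = 12.
Step 2: By the inverse law of cosines on triangle JBM: cos(∠JBM) = (12² + 12² − 12²) / (2·12·12) = 144/288 = 0.5, so ∠JBM = 60°.

Therefore, the measure of angle ∠JBM = 60°.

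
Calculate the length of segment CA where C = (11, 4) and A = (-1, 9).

d = sqrt((-12)^2 + (5)^2) = sqrt(169) = 13

13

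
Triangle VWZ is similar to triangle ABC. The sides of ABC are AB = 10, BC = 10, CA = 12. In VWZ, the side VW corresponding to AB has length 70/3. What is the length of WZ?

Similar triangles have proportional sides. Setting up the proportion:
VW / AB = WZ / BC
70/3 / 10 = WZ / 10
WZ = 10 * 70/3 / 10 = 70/3.

70/3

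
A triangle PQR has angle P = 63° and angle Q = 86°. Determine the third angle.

Let angle R = x. Then 63 + 86 + x = 180.
x = 180 - 149 = 31 degrees.

31 degrees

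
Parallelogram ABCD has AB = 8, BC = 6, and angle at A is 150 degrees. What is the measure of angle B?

Consecutive angles are supplementary: angle B = 180 - 150 = 30 degrees.

30 degrees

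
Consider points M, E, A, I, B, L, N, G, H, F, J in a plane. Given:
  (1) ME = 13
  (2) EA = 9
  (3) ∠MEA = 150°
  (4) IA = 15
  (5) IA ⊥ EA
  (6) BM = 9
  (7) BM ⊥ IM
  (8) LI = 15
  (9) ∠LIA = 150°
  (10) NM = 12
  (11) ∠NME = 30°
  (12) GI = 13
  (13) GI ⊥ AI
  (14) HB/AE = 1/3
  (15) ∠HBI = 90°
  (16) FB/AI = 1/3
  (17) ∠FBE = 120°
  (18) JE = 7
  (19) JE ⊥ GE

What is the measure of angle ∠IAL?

Step 1: By the law of cosines on triangle AIL: AL² = 15² + 15² − 2·15·15·cos(150°) = 839.71, so AL ≈ 28.98.
Step 2: By the inverse law of cosines on triangle IAL: cos(∠IAL) = (15² + 28.98² − 15²) / (2·15·28.98) = 839.71/869.33 = 0.9659, so ∠IAL = 15°.

Therefore, the measure of angle ∠IAL = 15°.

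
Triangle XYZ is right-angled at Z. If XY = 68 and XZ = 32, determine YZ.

By the Pythagorean theorem: YZ^2 = XY^2 - XZ^2
YZ^2 = 68^2 - 32^2 = 4624 - 1024 = 3600
YZ = sqrt(3600) = 60

60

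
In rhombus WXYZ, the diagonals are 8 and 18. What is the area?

The diagonals of a rhombus divide it into four right triangles.
Each triangle has legs 8/ 2 = 4 and 18/2 = 9, so each has area (1/2)*4*9 = 18.
Four such triangles give total area = (d1 * d2) / 2 = 72.

72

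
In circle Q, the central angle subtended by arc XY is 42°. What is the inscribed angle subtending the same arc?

Inscribed angle = 42° / 2 = 21° (inscribed angle theorem).

21°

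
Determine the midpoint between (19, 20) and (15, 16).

The midpoint is the average of the coordinates:
x: (19 + 15)/2 = 17
y: (20 + 16)/2 = 18
Midpoint = (17, 18)

(17, 18)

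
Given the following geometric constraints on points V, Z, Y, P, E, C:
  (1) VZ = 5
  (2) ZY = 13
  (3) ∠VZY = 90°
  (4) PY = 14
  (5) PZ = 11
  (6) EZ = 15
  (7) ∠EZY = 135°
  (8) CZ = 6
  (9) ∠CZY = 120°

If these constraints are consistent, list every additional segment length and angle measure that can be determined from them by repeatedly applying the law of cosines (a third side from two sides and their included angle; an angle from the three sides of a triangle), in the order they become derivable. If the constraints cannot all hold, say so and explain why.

The constraints are consistent. Derivable facts, in order:
After 1 step:
- VY = √194
- YC ≈ 16.82
- YE ≈ 25.88
- ∠PYZ = 47.91°
- ∠PZY = 70.81°
- ∠YPZ = 61.28°
After 2 steps:
- ∠CYZ = 17.99°
- ∠EYZ = 24.19°
- ∠VYZ = 21.04°
- ∠YCZ = 42.01°
- ∠YEZ = 20.81°
- ∠YVZ = 68.96°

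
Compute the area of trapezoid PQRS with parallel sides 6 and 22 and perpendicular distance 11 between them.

Area = (6 + 22) * 11 / 2 = 308 / 2 = 154

154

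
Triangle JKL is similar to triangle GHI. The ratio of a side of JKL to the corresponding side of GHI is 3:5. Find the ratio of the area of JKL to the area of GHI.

Area ratio = (side ratio)^2 = (3/5)^2 = 9:25.

9:25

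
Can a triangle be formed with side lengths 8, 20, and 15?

Sort the sides: 8, 15, 20.
It suffices to check that the sum of the two smallest exceeds the largest:
8 + 15 = 23 > 20. ✓
Yes, a valid triangle can be formed.

Yes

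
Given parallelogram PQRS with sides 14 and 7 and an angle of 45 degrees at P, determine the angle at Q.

Opposite sides of a parallelogram are parallel, so consecutive angles form co-interior angles on a transversal.
Co-interior angles sum to 180°, giving angle Q = 180 - 45 = 135 degrees.

135 degrees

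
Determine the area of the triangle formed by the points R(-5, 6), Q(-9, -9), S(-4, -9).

The Shoelace formula computes the area from vertex coordinates by summing cross products.
For vertices (-5,6), (-9,-9), (-4,-9):
Signed sum = -5*-9 - -9*6 + -9*-9 - -4*-9 + -4*6 - -5*-9
= 99 + 45 + -69 = 75
Area = (1/2)|75| = 75/2.

75/2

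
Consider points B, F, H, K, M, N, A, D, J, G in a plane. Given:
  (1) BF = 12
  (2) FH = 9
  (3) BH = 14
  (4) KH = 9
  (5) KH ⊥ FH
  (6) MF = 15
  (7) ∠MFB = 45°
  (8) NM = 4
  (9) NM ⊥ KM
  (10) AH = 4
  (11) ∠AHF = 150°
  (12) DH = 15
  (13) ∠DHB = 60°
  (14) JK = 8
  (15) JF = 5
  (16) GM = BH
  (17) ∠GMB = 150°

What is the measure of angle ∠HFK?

Step 1: By the law of cosines on triangle FHK: FK² = 9² + 9² − 2·9·9·cos(90°) = 162, so FK = 9·√2.
Step 2: By the inverse law of cosines on triangle HFK: cos(∠HFK) = (9² + (9·√2)² − 9²) / (2·9·9·√2) = 162/229.1 = 0.7071, so ∠HFK = 45°.

Therefore, the measure of angle ∠HFK = 45°.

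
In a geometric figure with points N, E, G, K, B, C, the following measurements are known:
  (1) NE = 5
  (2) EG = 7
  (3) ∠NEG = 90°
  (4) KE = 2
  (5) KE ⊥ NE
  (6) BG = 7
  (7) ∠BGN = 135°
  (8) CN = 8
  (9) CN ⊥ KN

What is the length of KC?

Step 1: By the law of cosines on triangle NEK: NK² = 5² + 2² − 2·5·2·cos(90°) = 29, so NK = √29.
Step 2: By the law of cosines on triangle KNC: KC² = √29² + 8² − 2·√29·8·cos(90°) = 93, so KC = √93.

Therefore, the length of KC = √93.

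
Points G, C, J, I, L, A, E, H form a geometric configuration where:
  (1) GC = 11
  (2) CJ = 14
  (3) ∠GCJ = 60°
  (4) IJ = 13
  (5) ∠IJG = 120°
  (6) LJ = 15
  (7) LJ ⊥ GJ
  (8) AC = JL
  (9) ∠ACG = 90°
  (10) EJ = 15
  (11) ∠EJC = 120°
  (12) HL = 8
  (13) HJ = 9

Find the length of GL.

Step 1: By the law of cosines on triangle JCG: JG² = 14² + 11² − 2·14·11·cos(60°) = 163, so JG = √163.
Step 2: By the law of cosines on triangle GJL: GL² = √163² + 15² − 2·√163·15·cos(90°) = 388, so GL = 2·√97.

Therefore, the length of GL = 2·√97.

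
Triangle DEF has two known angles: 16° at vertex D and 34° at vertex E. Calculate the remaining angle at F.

angle F = 180 - 16 - 34 = 130 degrees.

130 degrees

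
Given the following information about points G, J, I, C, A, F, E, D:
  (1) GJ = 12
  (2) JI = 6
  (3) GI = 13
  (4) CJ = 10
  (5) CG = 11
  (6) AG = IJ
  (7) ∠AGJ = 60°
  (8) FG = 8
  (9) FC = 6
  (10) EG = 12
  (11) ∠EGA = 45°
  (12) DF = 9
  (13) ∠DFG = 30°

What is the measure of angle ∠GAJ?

From the given relations: AG = IJ = 6.
Step 1: By the law of cosines on triangle AGJ: AJ² = 6² + 12² − 2·6·12·cos(60°) = 108, so AJ = 6·√3.
Step 2: By the inverse law of cosines on triangle GAJ: cos(∠GAJ) = (6² + (6·√3)² − 12²) / (2·6·6·√3) = 0/124.71 = 0, so ∠GAJ = 90°.

Therefore, the measure of angle ∠GAJ = 90°.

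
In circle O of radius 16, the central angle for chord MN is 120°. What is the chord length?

Chord = 2(16) sin(60°) = 16*sqrt(3)

16*sqrt(3)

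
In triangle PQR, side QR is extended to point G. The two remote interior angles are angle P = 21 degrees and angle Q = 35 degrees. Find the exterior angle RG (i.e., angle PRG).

The interior angle at R is 180 - 21 - 35 = 124 degrees.
The exterior angle and interior angle at R are supplementary:
Exterior angle = 180 - 124 = 56 degrees.

56 degrees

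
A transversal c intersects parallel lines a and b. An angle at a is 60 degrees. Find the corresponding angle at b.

Corresponding angles are equal: 60 degrees.

60 degrees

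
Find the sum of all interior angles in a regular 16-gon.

The sum of interior angles of an n-sided polygon is (n - 2) * 180.
For n = 16: (16 - 2) * 180 = 14 * 180 = 2520 degrees.

2520 degrees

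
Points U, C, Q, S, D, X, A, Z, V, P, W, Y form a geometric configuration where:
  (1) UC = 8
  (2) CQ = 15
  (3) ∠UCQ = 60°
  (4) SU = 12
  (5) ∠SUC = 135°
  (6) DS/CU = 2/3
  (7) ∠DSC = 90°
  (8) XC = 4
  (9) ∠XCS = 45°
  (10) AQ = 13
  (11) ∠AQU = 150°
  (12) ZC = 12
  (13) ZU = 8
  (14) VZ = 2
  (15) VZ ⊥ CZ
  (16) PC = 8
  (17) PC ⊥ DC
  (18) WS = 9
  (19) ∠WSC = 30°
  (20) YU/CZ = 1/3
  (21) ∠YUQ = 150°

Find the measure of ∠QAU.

Step 1: By the law of cosines on triangle UCQ: UQ² = 8² + 15² − 2·8·15·cos(60°) = 169, so UQ = 13.
Step 2: By the law of cosines on triangle AQU: AU² = 13² + 13² − 2·13·13·cos(150°) = 630.72, so AU ≈ 25.11.
Step 3: By the inverse law of cosines on triangle QAU: cos(∠QAU) = (13² + 25.11² − 13²) / (2·13·25.11) = 630.72/652.97 = 0.9659, so ∠QAU = 15°.

Therefore, the measure of angle ∠QAU = 15°.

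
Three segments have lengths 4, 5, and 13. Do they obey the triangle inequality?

The longest side is 13. The other two sides sum to 4 + 5 = 9.
Since 9 ≤ 13, the two shorter sides cannot reach around to close the triangle.

No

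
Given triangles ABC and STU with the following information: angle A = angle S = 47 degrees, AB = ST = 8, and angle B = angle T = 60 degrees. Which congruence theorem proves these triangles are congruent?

The given information provides:
angle A = angle S = 47 degrees, AB = ST = 8, and angle B = angle T = 60 degrees
This matches the ASA congruence theorem.
Two pairs of corresponding angles and the included side are equal (Angle-Side-Angle).

ASA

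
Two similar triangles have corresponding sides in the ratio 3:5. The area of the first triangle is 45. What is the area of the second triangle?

The ratio of areas of similar triangles = (side ratio)^2.
Side ratio = 3:5, so area ratio = 9:25.
Area of the second triangle / Area of the first triangle = 25/9
Area of the second triangle = 45 * 25/9 = 125

125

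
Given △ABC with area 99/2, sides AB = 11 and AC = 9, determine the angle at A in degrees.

From the SAS area formula Area = (1/2)ab sin(C), rearranging gives sin(C) = 2*Area/(ab).
sin(C) = 2 * 99/2 / (99) = 1.
Therefore C = arcsin(1) = 90°.

90°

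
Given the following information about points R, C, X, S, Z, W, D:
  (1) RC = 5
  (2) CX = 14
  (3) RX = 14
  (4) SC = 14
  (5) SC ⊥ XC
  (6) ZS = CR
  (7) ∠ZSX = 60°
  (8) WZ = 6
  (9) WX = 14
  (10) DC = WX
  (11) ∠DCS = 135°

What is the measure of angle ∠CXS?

Step 1: By the law of cosines on triangle XCS: XS² = 14² + 14² − 2·14·14·cos(90°) = 392, so XS = 14·√2.
Step 2: By the inverse law of cosines on triangle CXS: cos(∠CXS) = (14² + (14·√2)² − 14²) / (2·14·14·√2) = 392/554.37 = 0.7071, so ∠CXS = 45°.

Therefore, the measure of angle ∠CXS = 45°.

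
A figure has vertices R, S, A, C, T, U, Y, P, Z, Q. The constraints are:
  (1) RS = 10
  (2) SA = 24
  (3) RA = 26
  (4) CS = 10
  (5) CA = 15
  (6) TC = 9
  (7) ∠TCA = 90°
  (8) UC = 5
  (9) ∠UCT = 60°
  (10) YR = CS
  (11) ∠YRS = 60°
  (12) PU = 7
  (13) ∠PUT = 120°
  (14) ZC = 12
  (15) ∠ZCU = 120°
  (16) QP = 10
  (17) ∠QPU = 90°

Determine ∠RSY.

From the given relations: YR = CS = 10.
Step 1: By the law of cosines on triangle SRY: SY² = 10² + 10² − 2·10·10·cos(60°) = 100, so SY = 10.
Step 2: By the inverse law of cosines on triangle RSY: cos(∠RSY) = (10² + 10² − 10²) / (2·10·10) = 100/200 = 0.5, so ∠RSY = 60°.

Therefore, the measure of angle ∠RSY = 60°.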